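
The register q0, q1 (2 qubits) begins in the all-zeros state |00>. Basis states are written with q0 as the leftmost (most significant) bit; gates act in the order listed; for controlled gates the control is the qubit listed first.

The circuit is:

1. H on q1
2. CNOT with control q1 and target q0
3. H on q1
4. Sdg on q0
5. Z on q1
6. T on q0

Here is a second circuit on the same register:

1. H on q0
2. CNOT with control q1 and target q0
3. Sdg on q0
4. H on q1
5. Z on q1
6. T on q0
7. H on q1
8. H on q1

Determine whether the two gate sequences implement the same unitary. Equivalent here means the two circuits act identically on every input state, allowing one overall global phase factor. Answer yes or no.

No — the two circuits implement different unitaries, even allowing a global phase.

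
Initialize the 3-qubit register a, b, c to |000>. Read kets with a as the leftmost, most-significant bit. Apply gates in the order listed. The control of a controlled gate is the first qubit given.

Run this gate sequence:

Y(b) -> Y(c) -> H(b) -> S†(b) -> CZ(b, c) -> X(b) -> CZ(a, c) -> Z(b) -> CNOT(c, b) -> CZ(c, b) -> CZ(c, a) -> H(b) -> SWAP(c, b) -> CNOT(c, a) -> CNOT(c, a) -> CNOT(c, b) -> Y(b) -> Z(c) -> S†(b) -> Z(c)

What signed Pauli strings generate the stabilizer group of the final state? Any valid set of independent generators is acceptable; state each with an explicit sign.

One valid set of independent stabilizer generators is -IXX, +ZII, +IZZ (any independent generating set of the same group is equally correct). Key observation: the block from step 14 through step 15 cancels to the identity and can be dropped.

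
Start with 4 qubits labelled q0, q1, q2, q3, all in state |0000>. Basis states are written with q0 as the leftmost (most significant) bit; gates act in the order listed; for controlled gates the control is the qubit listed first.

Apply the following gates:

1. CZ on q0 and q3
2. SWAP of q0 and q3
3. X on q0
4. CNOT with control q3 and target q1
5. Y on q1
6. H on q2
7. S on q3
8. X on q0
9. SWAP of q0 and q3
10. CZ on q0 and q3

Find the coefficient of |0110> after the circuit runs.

The final state's coefficient on |0110> equals sqrt(2)*I/2.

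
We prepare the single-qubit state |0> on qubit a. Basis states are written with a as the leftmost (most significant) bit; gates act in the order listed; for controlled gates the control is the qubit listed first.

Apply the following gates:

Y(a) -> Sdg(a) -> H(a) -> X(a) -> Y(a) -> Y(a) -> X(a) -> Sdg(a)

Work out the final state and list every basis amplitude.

The resulting statevector has amplitude sqrt(2)/2 on |0>, sqrt(2)*I/2 on |1>.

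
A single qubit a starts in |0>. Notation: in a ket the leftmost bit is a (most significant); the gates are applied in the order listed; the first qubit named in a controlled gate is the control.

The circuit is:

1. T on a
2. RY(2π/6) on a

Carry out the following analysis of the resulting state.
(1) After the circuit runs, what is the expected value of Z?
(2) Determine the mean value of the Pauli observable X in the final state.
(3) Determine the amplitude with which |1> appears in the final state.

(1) The expectation value of Z is 1/2.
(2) In the final state, X has expectation sqrt(3)/2.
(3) The amplitude on |1> is 1/2.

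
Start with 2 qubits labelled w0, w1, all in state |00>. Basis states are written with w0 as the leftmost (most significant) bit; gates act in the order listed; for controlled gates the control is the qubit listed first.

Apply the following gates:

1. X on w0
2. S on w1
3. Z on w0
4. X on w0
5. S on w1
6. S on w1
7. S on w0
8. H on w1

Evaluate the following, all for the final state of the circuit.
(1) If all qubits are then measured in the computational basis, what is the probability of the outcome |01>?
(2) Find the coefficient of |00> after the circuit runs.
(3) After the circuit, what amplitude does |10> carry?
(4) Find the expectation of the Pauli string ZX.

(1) The probability of measuring |01> is 1/2.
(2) |00> carries amplitude -sqrt(2)/2 in the final state.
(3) |10> carries amplitude 0 in the final state.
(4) The observable ZX averages to 1.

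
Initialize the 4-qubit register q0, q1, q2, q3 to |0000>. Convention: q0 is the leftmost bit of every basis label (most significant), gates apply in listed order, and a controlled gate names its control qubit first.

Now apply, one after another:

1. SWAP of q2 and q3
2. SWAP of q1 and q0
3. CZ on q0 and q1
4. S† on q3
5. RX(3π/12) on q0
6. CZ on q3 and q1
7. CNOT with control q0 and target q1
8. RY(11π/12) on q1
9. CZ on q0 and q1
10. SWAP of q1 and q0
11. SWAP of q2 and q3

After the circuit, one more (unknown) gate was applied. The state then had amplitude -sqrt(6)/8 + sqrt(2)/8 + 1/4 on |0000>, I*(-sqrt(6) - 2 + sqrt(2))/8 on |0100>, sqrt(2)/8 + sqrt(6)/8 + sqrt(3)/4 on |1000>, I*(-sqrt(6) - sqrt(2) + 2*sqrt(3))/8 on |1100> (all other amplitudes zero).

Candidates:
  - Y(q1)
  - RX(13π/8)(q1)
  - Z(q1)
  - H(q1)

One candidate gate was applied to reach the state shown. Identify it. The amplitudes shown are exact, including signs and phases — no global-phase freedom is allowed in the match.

It was Z(q1) that produced the state shown.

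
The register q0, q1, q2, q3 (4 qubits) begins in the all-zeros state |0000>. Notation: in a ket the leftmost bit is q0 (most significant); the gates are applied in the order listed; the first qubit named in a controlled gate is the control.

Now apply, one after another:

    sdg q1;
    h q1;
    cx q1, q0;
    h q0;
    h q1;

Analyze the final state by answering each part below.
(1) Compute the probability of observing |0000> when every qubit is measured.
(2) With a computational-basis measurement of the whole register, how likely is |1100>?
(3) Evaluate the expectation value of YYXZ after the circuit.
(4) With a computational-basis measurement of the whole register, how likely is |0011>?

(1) Outcome |0000> occurs with probability 1/2.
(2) The probability of measuring |1100> is 1/2.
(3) In the final state, YYXZ has expectation 0.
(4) The probability of measuring |0011> is 0.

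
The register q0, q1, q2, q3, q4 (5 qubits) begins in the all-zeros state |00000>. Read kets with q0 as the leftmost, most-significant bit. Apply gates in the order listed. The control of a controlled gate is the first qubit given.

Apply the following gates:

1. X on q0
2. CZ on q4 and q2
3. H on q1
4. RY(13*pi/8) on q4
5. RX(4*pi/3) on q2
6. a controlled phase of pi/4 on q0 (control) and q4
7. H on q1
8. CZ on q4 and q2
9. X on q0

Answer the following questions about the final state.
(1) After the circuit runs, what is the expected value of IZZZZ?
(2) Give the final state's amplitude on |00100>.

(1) The observable IZZZZ averages to -sqrt(2 - sqrt(2))/4.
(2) |00100> carries amplitude sqrt(3)*I*cos(3*pi/16)/2 in the final state.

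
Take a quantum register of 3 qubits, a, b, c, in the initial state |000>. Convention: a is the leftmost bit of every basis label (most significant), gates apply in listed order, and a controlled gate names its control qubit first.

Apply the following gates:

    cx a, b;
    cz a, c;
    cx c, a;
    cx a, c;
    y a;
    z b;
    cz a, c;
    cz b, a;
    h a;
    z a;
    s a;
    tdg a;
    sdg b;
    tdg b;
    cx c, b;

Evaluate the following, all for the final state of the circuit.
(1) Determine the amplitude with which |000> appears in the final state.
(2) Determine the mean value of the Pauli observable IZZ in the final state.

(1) |000> carries amplitude sqrt(2)*I/2 in the final state.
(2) The expectation value of IZZ is 1.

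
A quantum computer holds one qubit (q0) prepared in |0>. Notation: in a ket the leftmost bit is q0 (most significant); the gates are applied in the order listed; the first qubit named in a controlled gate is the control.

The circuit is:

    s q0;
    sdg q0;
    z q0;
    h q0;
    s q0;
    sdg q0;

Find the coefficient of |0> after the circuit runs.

The final state's coefficient on |0> equals sqrt(2)/2.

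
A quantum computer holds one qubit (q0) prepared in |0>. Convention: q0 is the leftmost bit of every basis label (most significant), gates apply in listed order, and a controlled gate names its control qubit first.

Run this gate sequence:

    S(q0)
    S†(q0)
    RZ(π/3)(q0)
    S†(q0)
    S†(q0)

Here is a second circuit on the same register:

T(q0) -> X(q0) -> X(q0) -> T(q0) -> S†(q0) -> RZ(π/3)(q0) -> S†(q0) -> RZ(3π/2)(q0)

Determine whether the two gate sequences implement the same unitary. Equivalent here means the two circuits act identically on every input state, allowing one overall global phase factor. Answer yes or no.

Yes — the two circuits implement the same unitary up to a global phase.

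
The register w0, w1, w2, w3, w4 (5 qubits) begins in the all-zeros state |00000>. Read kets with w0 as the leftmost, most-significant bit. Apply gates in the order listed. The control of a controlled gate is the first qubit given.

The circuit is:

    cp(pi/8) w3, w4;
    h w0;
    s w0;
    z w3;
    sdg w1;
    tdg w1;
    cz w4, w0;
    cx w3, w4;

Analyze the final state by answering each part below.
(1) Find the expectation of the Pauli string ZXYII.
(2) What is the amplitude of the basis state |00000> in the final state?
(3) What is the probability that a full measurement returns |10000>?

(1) The expectation value of ZXYII is 0.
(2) The final state's coefficient on |00000> equals sqrt(2)/2.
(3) Outcome |10000> occurs with probability 1/2.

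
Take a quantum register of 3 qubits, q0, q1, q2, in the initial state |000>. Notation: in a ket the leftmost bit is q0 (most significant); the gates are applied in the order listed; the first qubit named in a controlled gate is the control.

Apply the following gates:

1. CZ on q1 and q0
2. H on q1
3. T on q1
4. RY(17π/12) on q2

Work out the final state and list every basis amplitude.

The final amplitudes are -sqrt(6*sqrt(2) + 12)/8 + sqrt(4 - 2*sqrt(2))/8 on |000>, sqrt(12 - 6*sqrt(2))/8 + sqrt(2*sqrt(2) + 4)/8 on |001>, (-sqrt(6*sqrt(2) + 12)/8 + sqrt(4 - 2*sqrt(2))/8)*exp(I*pi/4) on |010>, (sqrt(12 - 6*sqrt(2))/8 + sqrt(2*sqrt(2) + 4)/8)*exp(I*pi/4) on |011>, 0 on |100>, 0 on |101>, 0 on |110>, 0 on |111>.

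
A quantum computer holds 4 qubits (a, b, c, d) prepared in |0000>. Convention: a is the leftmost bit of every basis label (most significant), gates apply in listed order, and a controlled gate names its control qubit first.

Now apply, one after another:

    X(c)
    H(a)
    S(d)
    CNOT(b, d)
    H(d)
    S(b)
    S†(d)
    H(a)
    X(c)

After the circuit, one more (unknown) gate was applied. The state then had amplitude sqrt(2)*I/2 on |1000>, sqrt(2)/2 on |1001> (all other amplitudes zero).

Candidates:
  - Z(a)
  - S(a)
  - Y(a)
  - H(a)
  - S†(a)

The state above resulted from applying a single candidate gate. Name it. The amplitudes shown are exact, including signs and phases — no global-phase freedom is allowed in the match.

It was Y(a) that produced the state shown.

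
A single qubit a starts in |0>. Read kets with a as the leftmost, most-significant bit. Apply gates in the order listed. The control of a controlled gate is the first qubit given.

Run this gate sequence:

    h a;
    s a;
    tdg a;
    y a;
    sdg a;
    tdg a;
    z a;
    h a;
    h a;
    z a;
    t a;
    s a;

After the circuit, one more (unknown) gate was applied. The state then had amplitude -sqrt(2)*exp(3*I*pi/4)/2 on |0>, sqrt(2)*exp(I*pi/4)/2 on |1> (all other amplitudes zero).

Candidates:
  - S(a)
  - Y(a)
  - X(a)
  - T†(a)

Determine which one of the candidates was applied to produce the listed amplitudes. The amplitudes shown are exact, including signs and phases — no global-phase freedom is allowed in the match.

The applied gate was T†(a).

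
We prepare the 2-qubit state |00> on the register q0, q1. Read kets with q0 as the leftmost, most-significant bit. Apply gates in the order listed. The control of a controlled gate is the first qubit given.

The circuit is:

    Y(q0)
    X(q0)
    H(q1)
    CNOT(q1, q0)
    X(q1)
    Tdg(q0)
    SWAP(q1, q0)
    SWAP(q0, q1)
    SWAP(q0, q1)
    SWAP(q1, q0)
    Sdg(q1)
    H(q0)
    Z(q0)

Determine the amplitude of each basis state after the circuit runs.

The final amplitudes are exp(I*pi/4)/2 on |00>, 1/2 on |01>, exp(I*pi/4)/2 on |10>, -1/2 on |11>.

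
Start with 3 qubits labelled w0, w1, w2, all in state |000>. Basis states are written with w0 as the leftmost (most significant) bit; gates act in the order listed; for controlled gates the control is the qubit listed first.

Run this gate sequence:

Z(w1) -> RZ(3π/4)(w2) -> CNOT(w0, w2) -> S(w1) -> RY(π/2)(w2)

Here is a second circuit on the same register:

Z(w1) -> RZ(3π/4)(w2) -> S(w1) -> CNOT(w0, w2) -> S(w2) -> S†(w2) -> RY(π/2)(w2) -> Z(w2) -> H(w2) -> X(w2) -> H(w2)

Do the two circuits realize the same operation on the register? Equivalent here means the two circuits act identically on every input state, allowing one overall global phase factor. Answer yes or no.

Yes — the two circuits implement the same unitary up to a global phase.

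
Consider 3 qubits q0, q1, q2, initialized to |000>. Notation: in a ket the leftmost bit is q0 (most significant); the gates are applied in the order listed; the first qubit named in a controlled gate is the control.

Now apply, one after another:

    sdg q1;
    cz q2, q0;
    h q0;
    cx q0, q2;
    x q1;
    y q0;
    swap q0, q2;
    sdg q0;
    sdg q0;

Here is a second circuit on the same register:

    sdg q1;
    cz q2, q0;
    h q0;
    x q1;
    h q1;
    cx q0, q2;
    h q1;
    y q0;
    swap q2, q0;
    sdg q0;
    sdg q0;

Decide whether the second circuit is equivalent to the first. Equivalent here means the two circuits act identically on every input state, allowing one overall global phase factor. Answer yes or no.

Yes, they are equivalent — the unitaries differ by at most a global phase.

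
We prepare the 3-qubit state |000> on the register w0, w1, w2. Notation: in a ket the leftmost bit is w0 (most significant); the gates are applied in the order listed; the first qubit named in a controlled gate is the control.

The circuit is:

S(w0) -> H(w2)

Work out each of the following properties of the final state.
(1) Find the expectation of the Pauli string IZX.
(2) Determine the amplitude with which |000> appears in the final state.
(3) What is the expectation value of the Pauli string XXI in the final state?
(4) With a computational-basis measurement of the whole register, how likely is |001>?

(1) The expectation value of IZX is 1.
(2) The amplitude on |000> is sqrt(2)/2.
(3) In the final state, XXI has expectation 0.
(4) A full measurement returns |001> with probability 1/2.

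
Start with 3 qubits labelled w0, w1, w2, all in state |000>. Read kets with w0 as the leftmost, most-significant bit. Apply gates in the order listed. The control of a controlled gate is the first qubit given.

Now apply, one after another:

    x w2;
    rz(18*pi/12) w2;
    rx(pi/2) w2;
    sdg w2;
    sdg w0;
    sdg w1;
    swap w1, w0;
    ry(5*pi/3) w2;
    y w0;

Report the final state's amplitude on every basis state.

The resulting statevector has amplitude (-sqrt(6) - sqrt(2))*exp(3*I*pi/4)/4 on |100>, (-sqrt(6) + sqrt(2))*exp(3*I*pi/4)/4 on |101>, and 0 on every other basis state.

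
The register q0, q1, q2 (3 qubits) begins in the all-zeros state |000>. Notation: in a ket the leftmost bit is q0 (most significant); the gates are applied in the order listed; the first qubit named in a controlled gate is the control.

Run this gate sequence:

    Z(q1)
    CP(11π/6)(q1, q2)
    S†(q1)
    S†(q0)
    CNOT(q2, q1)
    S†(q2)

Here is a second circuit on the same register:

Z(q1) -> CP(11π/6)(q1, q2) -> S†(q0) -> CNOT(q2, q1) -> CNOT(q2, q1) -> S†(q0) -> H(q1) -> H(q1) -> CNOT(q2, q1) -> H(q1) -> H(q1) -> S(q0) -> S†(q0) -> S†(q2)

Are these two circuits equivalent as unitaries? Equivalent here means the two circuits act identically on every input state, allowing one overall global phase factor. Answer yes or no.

No — the two circuits implement different unitaries, even allowing a global phase.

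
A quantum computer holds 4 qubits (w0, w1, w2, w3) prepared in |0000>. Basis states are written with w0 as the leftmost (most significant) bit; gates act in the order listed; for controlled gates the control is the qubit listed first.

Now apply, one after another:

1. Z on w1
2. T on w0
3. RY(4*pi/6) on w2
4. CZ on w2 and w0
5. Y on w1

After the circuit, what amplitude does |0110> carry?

The amplitude on |0110> is sqrt(3)*I/2.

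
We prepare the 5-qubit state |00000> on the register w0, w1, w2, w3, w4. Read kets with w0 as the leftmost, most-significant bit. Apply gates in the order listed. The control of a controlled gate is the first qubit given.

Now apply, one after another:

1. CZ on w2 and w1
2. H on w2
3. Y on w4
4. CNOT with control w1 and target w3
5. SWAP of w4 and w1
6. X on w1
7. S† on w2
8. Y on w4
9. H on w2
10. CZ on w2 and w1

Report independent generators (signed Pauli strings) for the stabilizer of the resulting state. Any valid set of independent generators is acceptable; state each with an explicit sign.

The stabilizer group can be generated by +IIYII, +ZIIII, +IZIII, +IIIZI, -IIIIZ, among other valid generating sets.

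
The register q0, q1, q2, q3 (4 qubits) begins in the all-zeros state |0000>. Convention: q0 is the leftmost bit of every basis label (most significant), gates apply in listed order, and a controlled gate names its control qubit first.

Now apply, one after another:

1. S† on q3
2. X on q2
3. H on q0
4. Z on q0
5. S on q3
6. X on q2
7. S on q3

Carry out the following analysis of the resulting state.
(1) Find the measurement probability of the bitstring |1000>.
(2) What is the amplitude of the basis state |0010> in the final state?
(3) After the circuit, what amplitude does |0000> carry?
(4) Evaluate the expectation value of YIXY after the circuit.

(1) The probability of measuring |1000> is 1/2.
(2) The final state's coefficient on |0010> equals 0.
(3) |0000> carries amplitude sqrt(2)/2 in the final state.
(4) The expectation value of YIXY is 0.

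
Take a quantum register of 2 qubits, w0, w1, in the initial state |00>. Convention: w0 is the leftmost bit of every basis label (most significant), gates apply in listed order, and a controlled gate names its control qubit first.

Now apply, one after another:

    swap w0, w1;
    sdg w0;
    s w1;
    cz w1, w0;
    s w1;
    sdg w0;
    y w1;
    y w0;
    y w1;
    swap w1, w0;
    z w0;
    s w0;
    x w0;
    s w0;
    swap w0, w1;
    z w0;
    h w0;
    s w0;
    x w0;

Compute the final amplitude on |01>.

The amplitude on |01> is -sqrt(2)*I/2.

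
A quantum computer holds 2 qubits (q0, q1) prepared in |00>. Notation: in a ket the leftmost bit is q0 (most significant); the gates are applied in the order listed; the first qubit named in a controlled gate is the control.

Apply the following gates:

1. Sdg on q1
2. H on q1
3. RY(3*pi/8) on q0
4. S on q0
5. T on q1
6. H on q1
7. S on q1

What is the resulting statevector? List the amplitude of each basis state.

After the circuit, the state carries amplitude (1 + exp(I*pi/4))*cos(3*pi/16)/2 on |00>, (-exp(3*I*pi/4) + I)*cos(3*pi/16)/2 on |01>, (exp(3*I*pi/4) + I)*sin(3*pi/16)/2 on |10>, (-1 + exp(I*pi/4))*sin(3*pi/16)/2 on |11>.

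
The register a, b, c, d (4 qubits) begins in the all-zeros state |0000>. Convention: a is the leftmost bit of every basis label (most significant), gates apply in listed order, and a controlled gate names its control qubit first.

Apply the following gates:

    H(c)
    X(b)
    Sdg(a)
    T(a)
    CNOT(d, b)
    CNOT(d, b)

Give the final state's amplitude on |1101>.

The final state's coefficient on |1101> equals 0. Key observation: the block from step 5 through step 6 cancels to the identity and can be dropped.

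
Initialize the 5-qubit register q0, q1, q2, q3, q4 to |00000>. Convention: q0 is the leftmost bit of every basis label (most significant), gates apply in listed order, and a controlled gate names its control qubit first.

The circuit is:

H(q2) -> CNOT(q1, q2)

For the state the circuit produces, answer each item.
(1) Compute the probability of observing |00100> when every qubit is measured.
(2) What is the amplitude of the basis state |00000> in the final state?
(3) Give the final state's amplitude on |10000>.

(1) A full measurement returns |00100> with probability 1/2.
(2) The amplitude on |00000> is sqrt(2)/2.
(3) The amplitude on |10000> is 0.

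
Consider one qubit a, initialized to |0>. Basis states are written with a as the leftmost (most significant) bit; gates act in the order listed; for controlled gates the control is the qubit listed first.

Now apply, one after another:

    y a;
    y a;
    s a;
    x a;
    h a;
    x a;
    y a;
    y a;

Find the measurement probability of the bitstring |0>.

The probability of measuring |0> is 1/2.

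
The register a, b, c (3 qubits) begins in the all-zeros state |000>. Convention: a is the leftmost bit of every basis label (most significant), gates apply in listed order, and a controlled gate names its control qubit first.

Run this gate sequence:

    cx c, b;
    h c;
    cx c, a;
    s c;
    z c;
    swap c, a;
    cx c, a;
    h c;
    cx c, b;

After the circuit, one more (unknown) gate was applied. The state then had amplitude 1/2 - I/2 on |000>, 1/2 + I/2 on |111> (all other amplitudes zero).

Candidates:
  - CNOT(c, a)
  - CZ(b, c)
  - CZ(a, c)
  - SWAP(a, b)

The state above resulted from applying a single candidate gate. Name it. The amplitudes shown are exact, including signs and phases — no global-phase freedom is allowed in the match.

The applied gate was CNOT(c, a).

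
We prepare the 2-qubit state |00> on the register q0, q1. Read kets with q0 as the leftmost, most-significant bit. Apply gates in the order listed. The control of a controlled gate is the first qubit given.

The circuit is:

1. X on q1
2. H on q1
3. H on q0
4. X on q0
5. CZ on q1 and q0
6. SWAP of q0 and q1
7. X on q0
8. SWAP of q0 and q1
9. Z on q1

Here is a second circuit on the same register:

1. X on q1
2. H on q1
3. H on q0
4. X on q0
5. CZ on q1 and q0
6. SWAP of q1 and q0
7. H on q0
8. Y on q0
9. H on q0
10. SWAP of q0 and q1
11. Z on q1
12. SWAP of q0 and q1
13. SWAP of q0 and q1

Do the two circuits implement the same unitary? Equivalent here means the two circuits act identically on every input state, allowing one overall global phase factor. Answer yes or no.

No: there is an input state on which the two circuits produce genuinely different outputs (not merely differing by a phase).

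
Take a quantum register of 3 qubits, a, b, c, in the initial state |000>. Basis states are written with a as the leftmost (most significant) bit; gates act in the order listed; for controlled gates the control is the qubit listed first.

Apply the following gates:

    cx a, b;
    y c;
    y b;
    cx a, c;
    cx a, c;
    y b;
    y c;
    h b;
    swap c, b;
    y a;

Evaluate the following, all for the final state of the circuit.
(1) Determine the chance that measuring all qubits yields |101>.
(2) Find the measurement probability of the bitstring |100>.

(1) A full measurement returns |101> with probability 1/2. Key observation: steps 2-7 multiply out to the identity, so the circuit reduces to the remaining gates.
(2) Outcome |100> occurs with probability 1/2.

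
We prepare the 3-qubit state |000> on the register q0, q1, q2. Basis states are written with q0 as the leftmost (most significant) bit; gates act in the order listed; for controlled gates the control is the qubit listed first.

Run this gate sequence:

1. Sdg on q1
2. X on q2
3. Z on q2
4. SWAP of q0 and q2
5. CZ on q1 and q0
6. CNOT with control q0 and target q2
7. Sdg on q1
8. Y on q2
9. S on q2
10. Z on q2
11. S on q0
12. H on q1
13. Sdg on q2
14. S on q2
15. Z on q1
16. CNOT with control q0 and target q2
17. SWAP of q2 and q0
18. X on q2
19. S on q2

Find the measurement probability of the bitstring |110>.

The probability of measuring |110> is 1/2.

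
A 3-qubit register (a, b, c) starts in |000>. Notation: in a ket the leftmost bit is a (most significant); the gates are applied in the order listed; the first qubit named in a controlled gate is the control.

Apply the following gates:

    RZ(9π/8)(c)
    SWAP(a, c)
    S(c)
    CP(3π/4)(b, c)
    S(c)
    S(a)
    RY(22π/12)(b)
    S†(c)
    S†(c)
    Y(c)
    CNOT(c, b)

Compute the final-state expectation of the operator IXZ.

The observable IXZ averages to 1/2.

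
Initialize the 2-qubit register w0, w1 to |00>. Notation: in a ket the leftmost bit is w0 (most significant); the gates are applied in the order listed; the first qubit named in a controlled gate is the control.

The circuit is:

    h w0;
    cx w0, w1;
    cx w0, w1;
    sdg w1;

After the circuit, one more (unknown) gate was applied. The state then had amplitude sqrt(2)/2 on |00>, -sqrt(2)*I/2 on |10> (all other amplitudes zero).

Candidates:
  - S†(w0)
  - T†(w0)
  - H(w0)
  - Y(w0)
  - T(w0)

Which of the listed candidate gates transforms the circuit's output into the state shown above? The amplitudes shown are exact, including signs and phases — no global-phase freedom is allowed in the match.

The unique candidate consistent with the amplitudes is S†(w0). Key observation: steps 2-3 multiply out to the identity, so the circuit reduces to the remaining gates.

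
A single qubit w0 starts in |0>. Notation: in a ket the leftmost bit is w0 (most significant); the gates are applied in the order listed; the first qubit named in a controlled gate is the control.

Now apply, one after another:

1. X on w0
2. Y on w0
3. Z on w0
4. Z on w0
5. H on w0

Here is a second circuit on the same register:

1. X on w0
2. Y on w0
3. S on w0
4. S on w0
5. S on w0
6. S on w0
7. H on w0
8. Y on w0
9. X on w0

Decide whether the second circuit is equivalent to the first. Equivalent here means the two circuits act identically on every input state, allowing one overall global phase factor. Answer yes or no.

No — the two circuits implement different unitaries, even allowing a global phase.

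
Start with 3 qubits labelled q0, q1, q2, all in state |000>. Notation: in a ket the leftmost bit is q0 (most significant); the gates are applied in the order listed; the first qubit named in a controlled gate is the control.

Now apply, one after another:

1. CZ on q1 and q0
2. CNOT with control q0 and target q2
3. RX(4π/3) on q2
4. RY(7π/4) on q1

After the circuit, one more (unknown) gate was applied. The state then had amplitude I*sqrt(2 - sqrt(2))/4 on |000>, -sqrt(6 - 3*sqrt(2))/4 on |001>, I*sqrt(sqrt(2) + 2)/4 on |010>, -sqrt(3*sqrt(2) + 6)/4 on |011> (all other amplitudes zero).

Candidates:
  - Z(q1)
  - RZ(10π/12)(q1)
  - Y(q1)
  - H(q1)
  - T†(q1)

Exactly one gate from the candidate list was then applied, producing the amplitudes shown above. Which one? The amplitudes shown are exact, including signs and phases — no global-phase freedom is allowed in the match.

The unique candidate consistent with the amplitudes is Y(q1).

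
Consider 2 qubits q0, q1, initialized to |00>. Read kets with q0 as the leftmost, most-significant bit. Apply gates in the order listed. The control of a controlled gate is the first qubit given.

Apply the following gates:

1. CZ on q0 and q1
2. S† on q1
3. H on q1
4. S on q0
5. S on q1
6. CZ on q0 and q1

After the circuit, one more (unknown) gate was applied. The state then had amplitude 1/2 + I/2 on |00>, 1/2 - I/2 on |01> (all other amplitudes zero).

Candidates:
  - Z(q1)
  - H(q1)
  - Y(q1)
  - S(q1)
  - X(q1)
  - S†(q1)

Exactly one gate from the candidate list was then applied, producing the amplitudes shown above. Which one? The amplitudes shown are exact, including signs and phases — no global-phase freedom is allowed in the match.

The unique candidate consistent with the amplitudes is H(q1).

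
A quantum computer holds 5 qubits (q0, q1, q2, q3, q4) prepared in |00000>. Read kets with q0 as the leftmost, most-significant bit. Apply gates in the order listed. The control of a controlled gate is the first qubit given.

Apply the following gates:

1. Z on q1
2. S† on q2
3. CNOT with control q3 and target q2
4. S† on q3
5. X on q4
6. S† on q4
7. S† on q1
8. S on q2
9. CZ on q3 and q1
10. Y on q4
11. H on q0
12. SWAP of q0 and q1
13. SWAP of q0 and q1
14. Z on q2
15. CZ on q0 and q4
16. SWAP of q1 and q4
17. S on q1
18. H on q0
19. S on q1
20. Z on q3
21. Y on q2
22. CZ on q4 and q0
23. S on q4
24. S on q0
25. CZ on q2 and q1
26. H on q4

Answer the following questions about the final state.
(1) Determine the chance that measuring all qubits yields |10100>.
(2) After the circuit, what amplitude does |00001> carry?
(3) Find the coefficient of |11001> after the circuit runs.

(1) Outcome |10100> occurs with probability 0. Key observation: the block from step 12 through step 13 cancels to the identity and can be dropped.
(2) The final state's coefficient on |00001> equals 0.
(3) The amplitude on |11001> is 0.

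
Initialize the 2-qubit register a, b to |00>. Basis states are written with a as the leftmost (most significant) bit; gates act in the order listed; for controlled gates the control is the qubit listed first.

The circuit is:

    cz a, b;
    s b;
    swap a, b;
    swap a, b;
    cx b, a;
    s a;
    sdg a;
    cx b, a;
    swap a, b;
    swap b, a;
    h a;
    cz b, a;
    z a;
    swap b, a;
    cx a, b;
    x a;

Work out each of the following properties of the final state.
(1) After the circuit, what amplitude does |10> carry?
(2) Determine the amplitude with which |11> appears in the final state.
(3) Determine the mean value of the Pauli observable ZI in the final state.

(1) |10> carries amplitude sqrt(2)/2 in the final state. Key observation: the block from step 4 through step 9 cancels to the identity and can be dropped.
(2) The final state's coefficient on |11> equals -sqrt(2)/2.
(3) The observable ZI averages to -1.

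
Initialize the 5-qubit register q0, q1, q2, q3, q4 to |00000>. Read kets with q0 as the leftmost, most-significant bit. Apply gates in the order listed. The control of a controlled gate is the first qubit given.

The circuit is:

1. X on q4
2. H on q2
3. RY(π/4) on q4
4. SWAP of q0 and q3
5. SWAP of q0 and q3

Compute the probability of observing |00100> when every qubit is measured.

A full measurement returns |00100> with probability 1/4 - sqrt(2)/8. Key observation: steps 4-5 multiply out to the identity, so the circuit reduces to the remaining gates.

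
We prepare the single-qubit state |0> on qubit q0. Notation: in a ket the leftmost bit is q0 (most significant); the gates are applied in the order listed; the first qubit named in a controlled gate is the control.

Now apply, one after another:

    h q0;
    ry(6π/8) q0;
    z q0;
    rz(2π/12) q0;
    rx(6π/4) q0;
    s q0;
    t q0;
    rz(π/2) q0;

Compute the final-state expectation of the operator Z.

In the final state, Z has expectation -sqrt(2)/4.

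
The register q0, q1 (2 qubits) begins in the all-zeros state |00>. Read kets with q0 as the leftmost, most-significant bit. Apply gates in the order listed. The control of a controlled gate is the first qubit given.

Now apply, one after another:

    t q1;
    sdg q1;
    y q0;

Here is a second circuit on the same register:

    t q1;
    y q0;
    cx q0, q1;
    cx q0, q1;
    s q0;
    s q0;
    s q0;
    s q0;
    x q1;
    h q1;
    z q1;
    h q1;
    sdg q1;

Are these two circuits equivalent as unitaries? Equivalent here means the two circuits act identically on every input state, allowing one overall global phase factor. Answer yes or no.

Yes, they are equivalent — the unitaries differ by at most a global phase.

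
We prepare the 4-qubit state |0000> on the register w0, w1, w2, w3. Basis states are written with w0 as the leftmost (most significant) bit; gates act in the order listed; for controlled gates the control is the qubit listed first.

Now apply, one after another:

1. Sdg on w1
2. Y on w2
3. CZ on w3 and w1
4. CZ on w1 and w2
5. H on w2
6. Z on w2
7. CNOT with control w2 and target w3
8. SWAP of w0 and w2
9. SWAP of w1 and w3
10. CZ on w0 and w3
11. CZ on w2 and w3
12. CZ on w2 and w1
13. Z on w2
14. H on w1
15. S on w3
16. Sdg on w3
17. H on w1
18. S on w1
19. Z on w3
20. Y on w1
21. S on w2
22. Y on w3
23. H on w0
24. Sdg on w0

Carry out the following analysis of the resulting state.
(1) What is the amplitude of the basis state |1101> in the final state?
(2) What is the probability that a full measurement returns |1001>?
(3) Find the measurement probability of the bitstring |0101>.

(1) The final state's coefficient on |1101> equals -1/2.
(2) A full measurement returns |1001> with probability 1/4.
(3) Outcome |0101> occurs with probability 1/4.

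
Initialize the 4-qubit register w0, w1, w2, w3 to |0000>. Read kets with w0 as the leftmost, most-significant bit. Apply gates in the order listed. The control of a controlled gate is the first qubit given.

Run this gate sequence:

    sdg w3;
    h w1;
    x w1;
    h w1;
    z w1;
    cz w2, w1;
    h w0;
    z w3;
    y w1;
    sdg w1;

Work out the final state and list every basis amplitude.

The resulting statevector has amplitude sqrt(2)/2 on |0100>, sqrt(2)/2 on |1100>, and 0 on every other basis state.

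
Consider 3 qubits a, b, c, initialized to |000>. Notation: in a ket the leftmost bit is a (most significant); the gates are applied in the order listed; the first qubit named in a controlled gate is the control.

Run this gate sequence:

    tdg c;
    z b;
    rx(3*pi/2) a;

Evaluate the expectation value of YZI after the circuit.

In the final state, YZI has expectation 1.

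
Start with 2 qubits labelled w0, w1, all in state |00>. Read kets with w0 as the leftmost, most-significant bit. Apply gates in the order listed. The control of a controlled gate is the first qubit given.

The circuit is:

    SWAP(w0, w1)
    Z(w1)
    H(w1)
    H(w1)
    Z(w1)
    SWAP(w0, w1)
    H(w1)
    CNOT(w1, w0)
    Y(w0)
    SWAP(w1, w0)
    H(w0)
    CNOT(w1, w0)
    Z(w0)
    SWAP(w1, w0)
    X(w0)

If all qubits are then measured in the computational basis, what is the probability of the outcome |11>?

A full measurement returns |11> with probability 1/4.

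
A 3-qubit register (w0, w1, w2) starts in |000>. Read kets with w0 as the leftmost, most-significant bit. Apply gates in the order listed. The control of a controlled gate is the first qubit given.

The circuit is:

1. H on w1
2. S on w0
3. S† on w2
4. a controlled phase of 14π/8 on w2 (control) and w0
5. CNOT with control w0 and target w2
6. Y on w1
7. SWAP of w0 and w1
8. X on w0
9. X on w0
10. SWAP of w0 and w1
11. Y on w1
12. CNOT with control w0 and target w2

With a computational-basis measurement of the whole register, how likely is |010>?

The probability of measuring |010> is 1/2.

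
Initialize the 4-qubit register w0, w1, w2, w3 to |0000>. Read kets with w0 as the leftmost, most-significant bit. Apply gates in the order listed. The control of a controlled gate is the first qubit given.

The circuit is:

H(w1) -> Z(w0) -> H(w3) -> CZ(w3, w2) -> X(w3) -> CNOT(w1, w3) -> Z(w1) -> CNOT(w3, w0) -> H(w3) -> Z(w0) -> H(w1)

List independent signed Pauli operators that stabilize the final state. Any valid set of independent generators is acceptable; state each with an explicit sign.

The stabilizer group can be generated by -XIIZ, +ZIIX, -IZII, +IIZI, among other valid generating sets.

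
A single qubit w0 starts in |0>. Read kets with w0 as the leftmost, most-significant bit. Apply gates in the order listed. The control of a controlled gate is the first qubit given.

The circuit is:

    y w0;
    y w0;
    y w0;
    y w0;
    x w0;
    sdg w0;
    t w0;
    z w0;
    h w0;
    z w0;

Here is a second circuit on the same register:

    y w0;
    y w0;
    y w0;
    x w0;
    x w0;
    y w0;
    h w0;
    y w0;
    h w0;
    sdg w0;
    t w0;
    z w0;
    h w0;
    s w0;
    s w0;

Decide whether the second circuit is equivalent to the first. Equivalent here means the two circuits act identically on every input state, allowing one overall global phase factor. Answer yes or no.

No — the two circuits implement different unitaries, even allowing a global phase.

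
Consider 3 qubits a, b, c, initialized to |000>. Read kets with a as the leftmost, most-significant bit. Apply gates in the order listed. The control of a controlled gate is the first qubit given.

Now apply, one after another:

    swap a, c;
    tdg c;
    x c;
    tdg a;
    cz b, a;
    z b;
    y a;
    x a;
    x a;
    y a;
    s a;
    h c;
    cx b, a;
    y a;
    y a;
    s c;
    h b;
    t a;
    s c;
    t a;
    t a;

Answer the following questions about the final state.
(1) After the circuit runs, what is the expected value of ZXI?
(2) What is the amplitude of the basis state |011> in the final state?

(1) The expectation value of ZXI is 1.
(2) The final state's coefficient on |011> equals 1/2.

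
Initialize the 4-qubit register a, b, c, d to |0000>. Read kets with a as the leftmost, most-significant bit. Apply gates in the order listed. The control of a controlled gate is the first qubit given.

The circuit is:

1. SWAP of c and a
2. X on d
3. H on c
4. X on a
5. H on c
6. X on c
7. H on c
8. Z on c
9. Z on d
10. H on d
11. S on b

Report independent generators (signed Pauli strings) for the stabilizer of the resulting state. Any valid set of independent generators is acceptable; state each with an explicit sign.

The final state is stabilized by the group generated by +IIXI, -IIIX, -ZIII, +IZII; other independent generating sets are equally valid. Key observation: the block from step 5 through step 8 cancels to the identity and can be dropped.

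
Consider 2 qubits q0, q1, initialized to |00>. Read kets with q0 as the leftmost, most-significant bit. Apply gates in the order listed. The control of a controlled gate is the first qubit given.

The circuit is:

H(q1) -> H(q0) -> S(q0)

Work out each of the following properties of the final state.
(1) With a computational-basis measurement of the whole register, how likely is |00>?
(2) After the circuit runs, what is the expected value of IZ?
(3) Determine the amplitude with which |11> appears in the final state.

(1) Outcome |00> occurs with probability 1/4.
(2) The expectation value of IZ is 0.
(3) The final state's coefficient on |11> equals I/2.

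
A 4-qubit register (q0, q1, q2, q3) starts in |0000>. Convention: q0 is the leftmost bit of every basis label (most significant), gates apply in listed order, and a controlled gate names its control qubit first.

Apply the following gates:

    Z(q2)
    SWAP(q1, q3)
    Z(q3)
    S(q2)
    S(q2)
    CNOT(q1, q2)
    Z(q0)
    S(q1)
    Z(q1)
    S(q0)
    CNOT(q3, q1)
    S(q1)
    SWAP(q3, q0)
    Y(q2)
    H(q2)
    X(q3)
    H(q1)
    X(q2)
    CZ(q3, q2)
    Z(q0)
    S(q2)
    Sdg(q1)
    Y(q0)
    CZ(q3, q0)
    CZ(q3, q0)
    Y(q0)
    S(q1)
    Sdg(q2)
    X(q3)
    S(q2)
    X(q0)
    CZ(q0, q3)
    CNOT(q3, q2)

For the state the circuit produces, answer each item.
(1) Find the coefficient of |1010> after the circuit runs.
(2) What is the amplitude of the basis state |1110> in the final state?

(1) The final state's coefficient on |1010> equals 1/2. Key observation: the block from step 21 through step 28 cancels to the identity and can be dropped.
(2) The amplitude on |1110> is 1/2.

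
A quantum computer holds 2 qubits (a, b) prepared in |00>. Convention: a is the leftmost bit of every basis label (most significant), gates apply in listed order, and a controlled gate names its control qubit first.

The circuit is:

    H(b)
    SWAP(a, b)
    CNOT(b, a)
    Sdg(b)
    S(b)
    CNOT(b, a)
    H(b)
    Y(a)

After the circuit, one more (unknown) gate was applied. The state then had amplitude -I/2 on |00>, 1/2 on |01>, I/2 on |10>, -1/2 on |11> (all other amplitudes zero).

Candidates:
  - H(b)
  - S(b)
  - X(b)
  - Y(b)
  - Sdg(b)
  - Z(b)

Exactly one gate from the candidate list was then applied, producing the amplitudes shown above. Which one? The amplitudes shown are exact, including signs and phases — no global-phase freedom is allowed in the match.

It was S(b) that produced the state shown. Key observation: steps 3-6 multiply out to the identity, so the circuit reduces to the remaining gates.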